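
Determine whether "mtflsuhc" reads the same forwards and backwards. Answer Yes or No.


Input string: 'mtflsuhc'
Reversed: 'chuslftm'
Compare pairs: s[0]='m' vs s[7]='c' (mismatch), s[1]='t' vs s[6]='h' (mismatch), s[2]='f' vs s[5]='u' (mismatch), s[3]='l' vs s[4]='s' (mismatch)
Palindrome: No


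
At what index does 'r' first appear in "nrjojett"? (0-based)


Input string: 'nrjojett'
Target: 'r'
Scanning left to right: s[0]='n', s[1]='r'
First match at index: 1


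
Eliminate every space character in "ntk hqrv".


Input string: 'ntk hqrv'
Operation: remove all spaces
Words: 'ntk', 'hqrv'
Join without spaces: ntkhqrv


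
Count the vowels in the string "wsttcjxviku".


Input string: 'wsttcjxviku'
Operation: count vowels (a, e, i, o, u)
Scan: s[0]='w', s[1]='s', s[2]='t', s[3]='t', s[4]='c', s[5]='j', s[6]='x', s[7]='v', s[8]='i' (vowel), s[9]='k', s[10]='u' (vowel)
Vowels found: 2
Result: 2


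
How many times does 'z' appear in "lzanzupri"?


Input string: 'lzanzupri'
Target character: 'z'
Scan each position: s[1]='z', s[4]='z'
Matches found at indices: 1, 4
Total: 2


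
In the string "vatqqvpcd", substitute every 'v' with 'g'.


Input string: 'vatqqvpcd'
Operation: replace 'v' with 'g'
Positions of 'v': 0, 5
After replacement: gatqqgpcd


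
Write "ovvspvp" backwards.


Input string: 'ovvspvp'
Operation: reverse character order
Original order: 'o' -> 'v' -> 'v' -> 's' -> 'p' -> 'v' -> 'p'
Reversed order: 'p' -> 'v' -> 'p' -> 's' -> 'v' -> 'v' -> 'o'
Result: pvpsvvo


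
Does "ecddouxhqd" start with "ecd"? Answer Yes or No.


Input string: 'ecddouxhqd'
Prefix to check: 'ecd'
First 3 characters of input: 'ecd'
Match: True
Result: Yes


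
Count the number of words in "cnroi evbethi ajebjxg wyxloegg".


Input string: 'cnroi evbethi ajebjxg wyxloegg'
Operation: split by spaces
Words found: 'cnroi', 'evbethi', 'ajebjxg', 'wyxloegg'
Word count: 4


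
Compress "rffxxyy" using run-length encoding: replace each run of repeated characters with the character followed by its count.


Input: 'rffxxyy'
Operation: identify consecutive runs
Runs: 'r' -> r1, 'ff' -> f2, 'xx' -> x2, 'yy' -> y2
Encoded: r1f2x2y2


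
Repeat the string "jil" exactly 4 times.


Input string: 'jil'
Operation: repeat 4 times
Concatenation: 'jil' + 'jil' + 'jil' + 'jil'
Result: jiljiljiljil


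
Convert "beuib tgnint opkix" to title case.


Input string: 'beuib tgnint opkix'
Operation: capitalize first letter of each word
Word transformations: 'beuib'->'Beuib', 'tgnint'->'Tgnint', 'opkix'->'Opkix'
Result: Beuib Tgnint Opkix


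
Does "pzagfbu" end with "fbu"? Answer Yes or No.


Input string: 'pzagfbu'
Suffix to check: 'fbu'
Last 3 characters of input: 'fbu'
Match: True
Result: Yes


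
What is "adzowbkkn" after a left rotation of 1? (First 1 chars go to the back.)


Input: 'adzowbkkn', shift = 1
Operation: split at index 1 and swap parts
Front part s[0:1] = 'a'
Back part s[1:] = 'dzowbkkn'
Rotated = back + front = 'dzowbkkn' + 'a'
Result: dzowbkkna


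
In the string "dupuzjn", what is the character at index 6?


Input string: 'dupuzjn'
Operation: get character at index 6
Index mapping: s[0]='d', s[1]='u', s[2]='p', s[3]='u', s[4]='z', s[5]='j', s[6]='n'
Result: 'n'


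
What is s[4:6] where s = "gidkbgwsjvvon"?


Input string: 'gidkbgwsjvvon'
Operation: slice [4:6]
Extract characters: s[4]='b', s[5]='g'
Result: bg


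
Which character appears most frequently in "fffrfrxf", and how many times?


Input: 'fffrfrxf'
Operation: tally each character
Counts: 'f':5, 'r':2, 'x':1
Maximum: 'f' appears 5 times


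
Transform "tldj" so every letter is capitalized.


Input string: 'tldj'
Operation: convert each letter to uppercase
Mapping: 't'->'T', 'l'->'L', 'd'->'D', 'j'->'J'
Result: TLDJ


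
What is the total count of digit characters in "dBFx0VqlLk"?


Input string: 'dBFx0VqlLk'
Operation: count digit characters (0-9)
Scan: 'd', 'B', 'F', 'x', '0'(digit), 'V', 'q', 'l', 'L', 'k'
Digits found: 1
Result: 1


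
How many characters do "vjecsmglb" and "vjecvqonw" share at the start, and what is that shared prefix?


String 1: 'vjecsmglb'
String 2: 'vjecvqonw'
Compare position by position:
pos 0: 'v' vs 'v' match
pos 1: 'j' vs 'j' match
pos 2: 'e' vs 'e' match
pos 3: 'c' vs 'c' match
pos 4: 's' vs 'v' differ -> stop
Longest common prefix: "vjec" (length 4)


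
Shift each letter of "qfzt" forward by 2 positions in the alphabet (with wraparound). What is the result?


Input: 'qfzt', shift = 2
Operation: for each letter, (position + 2) mod 26
Mapping: 'q'(16+2=18)->'s', 'f'(5+2=7)->'h', 'z'(25+2=27, 27 mod 26=1)->'b', 't'(19+2=21)->'v'
Result: shbv


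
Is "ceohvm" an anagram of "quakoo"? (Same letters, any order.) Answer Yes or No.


String 1: 'quakoo' -> sorted: 'akooqu'
String 2: 'ceohvm' -> sorted: 'cehmov'
Compare sorted forms: 'akooqu' != 'cehmov'
Anagram: No


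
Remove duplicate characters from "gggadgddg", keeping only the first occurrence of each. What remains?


Input: 'gggadgddg'
Operation: keep first occurrence of each character
Scan: s[0]='g' new -> keep; s[1]='g' seen -> skip; s[2]='g' seen -> skip; s[3]='a' new -> keep; s[4]='d' new -> keep; s[5]='g' seen -> skip; s[6]='d' seen -> skip; s[7]='d' seen -> skip; s[8]='g' seen -> skip
Result: gad


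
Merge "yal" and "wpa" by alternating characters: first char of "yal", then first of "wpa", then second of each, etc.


String 1: 'yal'
String 2: 'wpa'
Operation: alternate characters
Pairs: 'y'+'w', 'a'+'p', 'l'+'a'
Result: ywapla


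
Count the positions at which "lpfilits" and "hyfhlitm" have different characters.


String 1: 'lpfilits'
String 2: 'hyfhlitm'
Compare each position: pos 0: 'l'!='h', pos 1: 'p'!='y', pos 2: 'f'=='f', pos 3: 'i'!='h', pos 4: 'l'=='l', pos 5: 'i'=='i', pos 6: 't'=='t', pos 7: 's'!='m'
Differing positions: 4
Hamming distance: 4


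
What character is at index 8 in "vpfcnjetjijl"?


Input string: 'vpfcnjetjijl'
Operation: get character at index 8
Index mapping: s[0]='v', s[1]='p', s[2]='f', s[3]='c', s[4]='n', s[5]='j', s[6]='e', s[7]='t', s[8]='j'
Result: 'j'


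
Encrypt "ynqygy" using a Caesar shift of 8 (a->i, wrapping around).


Input: 'ynqygy', shift = 8
Operation: for each letter, (position + 8) mod 26
Mapping: 'y'(24+8=32, 32 mod 26=6)->'g', 'n'(13+8=21)->'v', 'q'(16+8=24)->'y', 'y'(24+8=32, 32 mod 26=6)->'g', 'g'(6+8=14)->'o', 'y'(24+8=32, 32 mod 26=6)->'g'
Result: gvygog


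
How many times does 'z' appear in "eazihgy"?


Input string: 'eazihgy'
Target character: 'z'
Scan each position: s[2]='z'
Matches found at indices: 2
Total: 1


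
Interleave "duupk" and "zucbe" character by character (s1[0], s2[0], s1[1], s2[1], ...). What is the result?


String 1: 'duupk'
String 2: 'zucbe'
Operation: alternate characters
Pairs: 'd'+'z', 'u'+'u', 'u'+'c', 'p'+'b', 'k'+'e'
Result: dzuuucpbke


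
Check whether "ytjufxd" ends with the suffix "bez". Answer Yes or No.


Input string: 'ytjufxd'
Suffix to check: 'bez'
Last 3 characters of input: 'fxd'
Match: False
Result: No


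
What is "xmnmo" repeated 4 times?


Input string: 'xmnmo'
Operation: repeat 4 times
Concatenation: 'xmnmo' + 'xmnmo' + 'xmnmo' + 'xmnmo'
Result: xmnmoxmnmoxmnmoxmnmo


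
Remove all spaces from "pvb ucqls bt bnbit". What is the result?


Input string: 'pvb ucqls bt bnbit'
Operation: remove all spaces
Words: 'pvb', 'ucqls', 'bt', 'bnbit'
Join without spaces: pvbucqlsbtbnbit


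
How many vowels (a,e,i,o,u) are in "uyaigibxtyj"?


Input string: 'uyaigibxtyj'
Operation: count vowels (a, e, i, o, u)
Scan: s[0]='u' (vowel), s[1]='y', s[2]='a' (vowel), s[3]='i' (vowel), s[4]='g', s[5]='i' (vowel), s[6]='b', s[7]='x', s[8]='t', s[9]='y', s[10]='j'
Vowels found: 4
Result: 4


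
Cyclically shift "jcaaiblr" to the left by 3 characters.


Input: 'jcaaiblr', shift = 3
Operation: split at index 3 and swap parts
Front part s[0:3] = 'jca'
Back part s[3:] = 'aiblr'
Rotated = back + front = 'aiblr' + 'jca'
Result: aiblrjca


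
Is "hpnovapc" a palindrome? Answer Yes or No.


Input string: 'hpnovapc'
Reversed: 'cpavonph'
Compare pairs: s[0]='h' vs s[7]='c' (mismatch), s[1]='p' vs s[6]='p' (match), s[2]='n' vs s[5]='a' (mismatch), s[3]='o' vs s[4]='v' (mismatch)
Palindrome: No


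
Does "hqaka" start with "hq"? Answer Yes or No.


Input string: 'hqaka'
Prefix to check: 'hq'
First 2 characters of input: 'hq'
Match: True
Result: Yes


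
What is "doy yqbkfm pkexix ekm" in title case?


Input string: 'doy yqbkfm pkexix ekm'
Operation: capitalize first letter of each word
Word transformations: 'doy'->'Doy', 'yqbkfm'->'Yqbkfm', 'pkexix'->'Pkexix', 'ekm'->'Ekm'
Result: Doy Yqbkfm Pkexix Ekm


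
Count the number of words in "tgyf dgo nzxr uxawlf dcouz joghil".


Input string: 'tgyf dgo nzxr uxawlf dcouz joghil'
Operation: split by spaces
Words found: 'tgyf', 'dgo', 'nzxr', 'uxawlf', 'dcouz', 'joghil'
Word count: 6


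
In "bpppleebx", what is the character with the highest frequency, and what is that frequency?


Input: 'bpppleebx'
Operation: tally each character
Counts: 'b':2, 'e':2, 'l':1, 'p':3, 'x':1
Maximum: 'p' appears 3 times


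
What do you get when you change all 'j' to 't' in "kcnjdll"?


Input string: 'kcnjdll'
Operation: replace 'j' with 't'
Positions of 'j': 3
After replacement: kcntdll


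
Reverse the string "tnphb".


Input string: 'tnphb'
Operation: reverse character order
Original order: 't' -> 'n' -> 'p' -> 'h' -> 'b'
Reversed order: 'b' -> 'h' -> 'p' -> 'n' -> 't'
Result: bhpnt


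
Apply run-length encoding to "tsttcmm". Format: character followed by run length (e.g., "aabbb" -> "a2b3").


Input: 'tsttcmm'
Operation: identify consecutive runs
Runs: 't' -> t1, 's' -> s1, 'tt' -> t2, 'c' -> c1, 'mm' -> m2
Encoded: t1s1t2c1m2


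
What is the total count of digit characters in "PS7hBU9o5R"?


Input string: 'PS7hBU9o5R'
Operation: count digit characters (0-9)
Scan: 'P', 'S', '7'(digit), 'h', 'B', 'U', '9'(digit), 'o', '5'(digit), 'R'
Digits found: 3
Result: 3


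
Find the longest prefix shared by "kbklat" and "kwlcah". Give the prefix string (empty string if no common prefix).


String 1: 'kbklat'
String 2: 'kwlcah'
Compare position by position:
pos 0: 'k' vs 'k' match
pos 1: 'b' vs 'w' differ -> stop
Longest common prefix: "k" (length 1)


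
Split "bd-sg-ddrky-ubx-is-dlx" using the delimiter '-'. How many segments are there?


Input string: 'bd-sg-ddrky-ubx-is-dlx'
Delimiter: '-'
Split result: 'bd', 'sg', 'ddrky', 'ubx', 'is', 'dlx'
Number of parts: 6


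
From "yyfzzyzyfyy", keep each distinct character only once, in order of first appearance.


Input: 'yyfzzyzyfyy'
Operation: keep first occurrence of each character
Scan: s[0]='y' new -> keep; s[1]='y' seen -> skip; s[2]='f' new -> keep; s[3]='z' new -> keep; s[4]='z' seen -> skip; s[5]='y' seen -> skip; s[6]='z' seen -> skip; s[7]='y' seen -> skip; s[8]='f' seen -> skip; s[9]='y' seen -> skip; s[10]='y' seen -> skip
Result: yfz


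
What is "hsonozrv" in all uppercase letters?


Input string: 'hsonozrv'
Operation: convert each letter to uppercase
Mapping: 'h'->'H', 's'->'S', 'o'->'O', 'n'->'N', 'o'->'O', 'z'->'Z', 'r'->'R', 'v'->'V'
Result: HSONOZRV


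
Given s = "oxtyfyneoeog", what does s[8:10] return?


Input string: 'oxtyfyneoeog'
Operation: slice [8:10]
Extract characters: s[8]='o', s[9]='e'
Result: oe


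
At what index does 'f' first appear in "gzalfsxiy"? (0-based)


Input string: 'gzalfsxiy'
Target: 'f'
Scanning left to right: s[0]='g', s[1]='z', s[2]='a', s[3]='l', s[4]='f'
First match at index: 4


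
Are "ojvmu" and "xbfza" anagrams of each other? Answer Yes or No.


String 1: 'ojvmu' -> sorted: 'jmouv'
String 2: 'xbfza' -> sorted: 'abfxz'
Compare sorted forms: 'jmouv' != 'abfxz'
Anagram: No


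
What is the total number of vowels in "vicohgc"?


Input string: 'vicohgc'
Operation: count vowels (a, e, i, o, u)
Scan: s[0]='v', s[1]='i' (vowel), s[2]='c', s[3]='o' (vowel), s[4]='h', s[5]='g', s[6]='c'
Vowels found: 2
Result: 2


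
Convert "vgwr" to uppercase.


Input string: 'vgwr'
Operation: convert each letter to uppercase
Mapping: 'v'->'V', 'g'->'G', 'w'->'W', 'r'->'R'
Result: VGWR


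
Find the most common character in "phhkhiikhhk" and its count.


Input: 'phhkhiikhhk'
Operation: tally each character
Counts: 'h':5, 'i':2, 'k':3, 'p':1
Maximum: 'h' appears 5 times


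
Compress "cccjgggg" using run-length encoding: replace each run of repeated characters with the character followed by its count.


Input: 'cccjgggg'
Operation: identify consecutive runs
Runs: 'ccc' -> c3, 'j' -> j1, 'gggg' -> g4
Encoded: c3j1g4


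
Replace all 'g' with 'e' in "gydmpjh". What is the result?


Input string: 'gydmpjh'
Operation: replace 'g' with 'e'
Positions of 'g': 0
After replacement: eydmpjh


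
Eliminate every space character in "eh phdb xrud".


Input string: 'eh phdb xrud'
Operation: remove all spaces
Words: 'eh', 'phdb', 'xrud'
Join without spaces: ehphdbxrud


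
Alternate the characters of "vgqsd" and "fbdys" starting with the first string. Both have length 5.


String 1: 'vgqsd'
String 2: 'fbdys'
Operation: alternate characters
Pairs: 'v'+'f', 'g'+'b', 'q'+'d', 's'+'y', 'd'+'s'
Result: vfgbqdsyds


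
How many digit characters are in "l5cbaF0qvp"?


Input string: 'l5cbaF0qvp'
Operation: count digit characters (0-9)
Scan: 'l', '5'(digit), 'c', 'b', 'a', 'F', '0'(digit), 'q', 'v', 'p'
Digits found: 2
Result: 2


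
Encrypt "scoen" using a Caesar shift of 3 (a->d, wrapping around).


Input: 'scoen', shift = 3
Operation: for each letter, (position + 3) mod 26
Mapping: 's'(18+3=21)->'v', 'c'(2+3=5)->'f', 'o'(14+3=17)->'r', 'e'(4+3=7)->'h', 'n'(13+3=16)->'q'
Result: vfrhq


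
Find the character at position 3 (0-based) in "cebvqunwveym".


Input string: 'cebvqunwveym'
Operation: get character at index 3
Index mapping: s[0]='c', s[1]='e', s[2]='b', s[3]='v'
Result: 'v'


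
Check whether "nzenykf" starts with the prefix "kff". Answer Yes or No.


Input string: 'nzenykf'
Prefix to check: 'kff'
First 3 characters of input: 'nze'
Match: False
Result: No


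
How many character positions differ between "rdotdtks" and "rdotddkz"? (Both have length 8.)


String 1: 'rdotdtks'
String 2: 'rdotddkz'
Compare each position: pos 0: 'r'=='r', pos 1: 'd'=='d', pos 2: 'o'=='o', pos 3: 't'=='t', pos 4: 'd'=='d', pos 5: 't'!='d', pos 6: 'k'=='k', pos 7: 's'!='z'
Differing positions: 2
Hamming distance: 2


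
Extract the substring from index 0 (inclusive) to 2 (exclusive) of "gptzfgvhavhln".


Input string: 'gptzfgvhavhln'
Operation: slice [0:2]
Extract characters: s[0]='g', s[1]='p'
Result: gp


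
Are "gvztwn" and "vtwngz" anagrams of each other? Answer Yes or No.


String 1: 'gvztwn' -> sorted: 'gntvwz'
String 2: 'vtwngz' -> sorted: 'gntvwz'
Compare sorted forms: 'gntvwz' == 'gntvwz'
Anagram: Yes


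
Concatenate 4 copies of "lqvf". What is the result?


Input string: 'lqvf'
Operation: repeat 4 times
Concatenation: 'lqvf' + 'lqvf' + 'lqvf' + 'lqvf'
Result: lqvflqvflqvflqvf


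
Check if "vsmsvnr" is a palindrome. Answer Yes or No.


Input string: 'vsmsvnr'
Reversed: 'rnvsmsv'
Compare pairs: s[0]='v' vs s[6]='r' (mismatch), s[1]='s' vs s[5]='n' (mismatch), s[2]='m' vs s[4]='v' (mismatch)
Palindrome: No


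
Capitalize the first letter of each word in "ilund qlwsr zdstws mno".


Input string: 'ilund qlwsr zdstws mno'
Operation: capitalize first letter of each word
Word transformations: 'ilund'->'Ilund', 'qlwsr'->'Qlwsr', 'zdstws'->'Zdstws', 'mno'->'Mno'
Result: Ilund Qlwsr Zdstws Mno


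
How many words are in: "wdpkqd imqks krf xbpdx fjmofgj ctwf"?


Input string: 'wdpkqd imqks krf xbpdx fjmofgj ctwf'
Operation: split by spaces
Words found: 'wdpkqd', 'imqks', 'krf', 'xbpdx', 'fjmofgj', 'ctwf'
Word count: 6


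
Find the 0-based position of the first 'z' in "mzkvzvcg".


Input string: 'mzkvzvcg'
Target: 'z'
Scanning left to right: s[0]='m', s[1]='z'
First match at index: 1


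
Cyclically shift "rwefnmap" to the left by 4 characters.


Input: 'rwefnmap', shift = 4
Operation: split at index 4 and swap parts
Front part s[0:4] = 'rwef'
Back part s[4:] = 'nmap'
Rotated = back + front = 'nmap' + 'rwef'
Result: nmaprwef


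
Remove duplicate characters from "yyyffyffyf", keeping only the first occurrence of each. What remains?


Input: 'yyyffyffyf'
Operation: keep first occurrence of each character
Scan: s[0]='y' new -> keep; s[1]='y' seen -> skip; s[2]='y' seen -> skip; s[3]='f' new -> keep; s[4]='f' seen -> skip; s[5]='y' seen -> skip; s[6]='f' seen -> skip; s[7]='f' seen -> skip; s[8]='y' seen -> skip; s[9]='f' seen -> skip
Result: yf


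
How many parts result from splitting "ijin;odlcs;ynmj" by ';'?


Input string: 'ijin;odlcs;ynmj'
Delimiter: ';'
Split result: 'ijin', 'odlcs', 'ynmj'
Number of parts: 3


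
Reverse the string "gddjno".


Input string: 'gddjno'
Operation: reverse character order
Original order: 'g' -> 'd' -> 'd' -> 'j' -> 'n' -> 'o'
Reversed order: 'o' -> 'n' -> 'j' -> 'd' -> 'd' -> 'g'
Result: onjddg


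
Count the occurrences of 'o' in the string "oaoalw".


Input string: 'oaoalw'
Target character: 'o'
Scan each position: s[0]='o', s[2]='o'
Matches found at indices: 0, 2
Total: 2


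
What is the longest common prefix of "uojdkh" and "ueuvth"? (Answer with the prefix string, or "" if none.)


String 1: 'uojdkh'
String 2: 'ueuvth'
Compare position by position:
pos 0: 'u' vs 'u' match
pos 1: 'o' vs 'e' differ -> stop
Longest common prefix: "u" (length 1)


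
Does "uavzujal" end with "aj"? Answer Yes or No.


Input string: 'uavzujal'
Suffix to check: 'aj'
Last 2 characters of input: 'al'
Match: False
Result: No


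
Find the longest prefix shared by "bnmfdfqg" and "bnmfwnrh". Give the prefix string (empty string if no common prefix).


String 1: 'bnmfdfqg'
String 2: 'bnmfwnrh'
Compare position by position:
pos 0: 'b' vs 'b' match
pos 1: 'n' vs 'n' match
pos 2: 'm' vs 'm' match
pos 3: 'f' vs 'f' match
pos 4: 'd' vs 'w' differ -> stop
Longest common prefix: "bnmf" (length 4)


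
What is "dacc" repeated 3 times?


Input string: 'dacc'
Operation: repeat 3 times
Concatenation: 'dacc' + 'dacc' + 'dacc'
Result: daccdaccdacc


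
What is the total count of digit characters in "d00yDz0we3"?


Input string: 'd00yDz0we3'
Operation: count digit characters (0-9)
Scan: 'd', '0'(digit), '0'(digit), 'y', 'D', 'z', '0'(digit), 'w', 'e', '3'(digit)
Digits found: 4
Result: 4


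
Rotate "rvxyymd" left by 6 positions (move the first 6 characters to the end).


Input: 'rvxyymd', shift = 6
Operation: split at index 6 and swap parts
Front part s[0:6] = 'rvxyym'
Back part s[6:] = 'd'
Rotated = back + front = 'd' + 'rvxyym'
Result: drvxyym


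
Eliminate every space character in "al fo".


Input string: 'al fo'
Operation: remove all spaces
Words: 'al', 'fo'
Join without spaces: alfo


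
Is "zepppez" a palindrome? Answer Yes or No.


Input string: 'zepppez'
Reversed: 'zepppez'
Compare pairs: s[0]='z' vs s[6]='z' (match), s[1]='e' vs s[5]='e' (match), s[2]='p' vs s[4]='p' (match)
Palindrome: Yes


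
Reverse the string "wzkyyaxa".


Input string: 'wzkyyaxa'
Operation: reverse character order
Original order: 'w' -> 'z' -> 'k' -> 'y' -> 'y' -> 'a' -> 'x' -> 'a'
Reversed order: 'a' -> 'x' -> 'a' -> 'y' -> 'y' -> 'k' -> 'z' -> 'w'
Result: axayykzw


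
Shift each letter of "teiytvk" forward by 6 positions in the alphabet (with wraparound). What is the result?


Input: 'teiytvk', shift = 6
Operation: for each letter, (position + 6) mod 26
Mapping: 't'(19+6=25)->'z', 'e'(4+6=10)->'k', 'i'(8+6=14)->'o', 'y'(24+6=30, 30 mod 26=4)->'e', 't'(19+6=25)->'z', 'v'(21+6=27, 27 mod 26=1)->'b', 'k'(10+6=16)->'q'
Result: zkoezbq


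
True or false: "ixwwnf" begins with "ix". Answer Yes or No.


Input string: 'ixwwnf'
Prefix to check: 'ix'
First 2 characters of input: 'ix'
Match: True
Result: Yes


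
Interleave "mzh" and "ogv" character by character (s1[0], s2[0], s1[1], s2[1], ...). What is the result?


String 1: 'mzh'
String 2: 'ogv'
Operation: alternate characters
Pairs: 'm'+'o', 'z'+'g', 'h'+'v'
Result: mozghv


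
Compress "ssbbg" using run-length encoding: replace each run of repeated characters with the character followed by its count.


Input: 'ssbbg'
Operation: identify consecutive runs
Runs: 'ss' -> s2, 'bb' -> b2, 'g' -> g1
Encoded: s2b2g1


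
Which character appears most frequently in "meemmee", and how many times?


Input: 'meemmee'
Operation: tally each character
Counts: 'e':4, 'm':3
Maximum: 'e' appears 4 times


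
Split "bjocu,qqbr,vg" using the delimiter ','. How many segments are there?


Input string: 'bjocu,qqbr,vg'
Delimiter: ','
Split result: 'bjocu', 'qqbr', 'vg'
Number of parts: 3


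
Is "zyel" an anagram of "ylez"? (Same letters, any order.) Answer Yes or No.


String 1: 'ylez' -> sorted: 'elyz'
String 2: 'zyel' -> sorted: 'elyz'
Compare sorted forms: 'elyz' == 'elyz'
Anagram: Yes


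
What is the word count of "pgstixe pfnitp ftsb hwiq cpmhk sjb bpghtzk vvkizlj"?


Input string: 'pgstixe pfnitp ftsb hwiq cpmhk sjb bpghtzk vvkizlj'
Operation: split by spaces
Words found: 'pgstixe', 'pfnitp', 'ftsb', 'hwiq', 'cpmhk', 'sjb', 'bpghtzk', 'vvkizlj'
Word count: 8


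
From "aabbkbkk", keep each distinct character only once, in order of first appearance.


Input: 'aabbkbkk'
Operation: keep first occurrence of each character
Scan: s[0]='a' new -> keep; s[1]='a' seen -> skip; s[2]='b' new -> keep; s[3]='b' seen -> skip; s[4]='k' new -> keep; s[5]='b' seen -> skip; s[6]='k' seen -> skip; s[7]='k' seen -> skip
Result: abk


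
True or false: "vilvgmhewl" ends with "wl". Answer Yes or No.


Input string: 'vilvgmhewl'
Suffix to check: 'wl'
Last 2 characters of input: 'wl'
Match: True
Result: Yes


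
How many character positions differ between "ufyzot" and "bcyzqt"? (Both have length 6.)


String 1: 'ufyzot'
String 2: 'bcyzqt'
Compare each position: pos 0: 'u'!='b', pos 1: 'f'!='c', pos 2: 'y'=='y', pos 3: 'z'=='z', pos 4: 'o'!='q', pos 5: 't'=='t'
Differing positions: 3
Hamming distance: 3


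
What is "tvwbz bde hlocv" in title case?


Input string: 'tvwbz bde hlocv'
Operation: capitalize first letter of each word
Word transformations: 'tvwbz'->'Tvwbz', 'bde'->'Bde', 'hlocv'->'Hlocv'
Result: Tvwbz Bde Hlocv


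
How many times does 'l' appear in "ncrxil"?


Input string: 'ncrxil'
Target character: 'l'
Scan each position: s[5]='l'
Matches found at indices: 5
Total: 1


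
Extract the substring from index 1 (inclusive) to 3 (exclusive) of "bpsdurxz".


Input string: 'bpsdurxz'
Operation: slice [1:3]
Extract characters: s[1]='p', s[2]='s'
Result: ps


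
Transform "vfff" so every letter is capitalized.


Input string: 'vfff'
Operation: convert each letter to uppercase
Mapping: 'v'->'V', 'f'->'F', 'f'->'F', 'f'->'F'
Result: VFFF


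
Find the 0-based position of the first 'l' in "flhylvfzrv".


Input string: 'flhylvfzrv'
Target: 'l'
Scanning left to right: s[0]='f', s[1]='l'
First match at index: 1


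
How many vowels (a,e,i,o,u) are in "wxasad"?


Input string: 'wxasad'
Operation: count vowels (a, e, i, o, u)
Scan: s[0]='w', s[1]='x', s[2]='a' (vowel), s[3]='s', s[4]='a' (vowel), s[5]='d'
Vowels found: 2
Result: 2


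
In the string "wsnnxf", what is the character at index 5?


Input string: 'wsnnxf'
Operation: get character at index 5
Index mapping: s[0]='w', s[1]='s', s[2]='n', s[3]='n', s[4]='x', s[5]='f'
Result: 'f'


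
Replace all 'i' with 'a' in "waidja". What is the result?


Input string: 'waidja'
Operation: replace 'i' with 'a'
Positions of 'i': 2
After replacement: waadja


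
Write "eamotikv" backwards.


Input string: 'eamotikv'
Operation: reverse character order
Original order: 'e' -> 'a' -> 'm' -> 'o' -> 't' -> 'i' -> 'k' -> 'v'
Reversed order: 'v' -> 'k' -> 'i' -> 't' -> 'o' -> 'm' -> 'a' -> 'e'
Result: vkitomae


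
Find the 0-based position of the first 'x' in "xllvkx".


Input string: 'xllvkx'
Target: 'x'
Scanning left to right: s[0]='x'
First match at index: 0


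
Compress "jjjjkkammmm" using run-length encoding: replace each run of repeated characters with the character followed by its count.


Input: 'jjjjkkammmm'
Operation: identify consecutive runs
Runs: 'jjjj' -> j4, 'kk' -> k2, 'a' -> a1, 'mmmm' -> m4
Encoded: j4k2a1m4


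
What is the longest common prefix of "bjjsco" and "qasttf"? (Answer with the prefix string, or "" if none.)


String 1: 'bjjsco'
String 2: 'qasttf'
Compare position by position:
pos 0: 'b' vs 'q' differ -> stop
Longest common prefix: "" (length 0)


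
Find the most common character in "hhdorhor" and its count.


Input: 'hhdorhor'
Operation: tally each character
Counts: 'd':1, 'h':3, 'o':2, 'r':2
Maximum: 'h' appears 3 times


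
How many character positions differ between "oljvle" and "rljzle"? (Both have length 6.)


String 1: 'oljvle'
String 2: 'rljzle'
Compare each position: pos 0: 'o'!='r', pos 1: 'l'=='l', pos 2: 'j'=='j', pos 3: 'v'!='z', pos 4: 'l'=='l', pos 5: 'e'=='e'
Differing positions: 2
Hamming distance: 2


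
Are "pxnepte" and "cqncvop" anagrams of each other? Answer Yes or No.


String 1: 'pxnepte' -> sorted: 'eenpptx'
String 2: 'cqncvop' -> sorted: 'ccnopqv'
Compare sorted forms: 'eenpptx' != 'ccnopqv'
Anagram: No


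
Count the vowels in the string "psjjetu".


Input string: 'psjjetu'
Operation: count vowels (a, e, i, o, u)
Scan: s[0]='p', s[1]='s', s[2]='j', s[3]='j', s[4]='e' (vowel), s[5]='t', s[6]='u' (vowel)
Vowels found: 2
Result: 2


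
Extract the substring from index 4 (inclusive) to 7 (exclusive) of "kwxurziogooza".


Input string: 'kwxurziogooza'
Operation: slice [4:7]
Extract characters: s[4]='r', s[5]='z', s[6]='i'
Result: rzi


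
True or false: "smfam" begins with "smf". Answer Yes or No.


Input string: 'smfam'
Prefix to check: 'smf'
First 3 characters of input: 'smf'
Match: True
Result: Yes


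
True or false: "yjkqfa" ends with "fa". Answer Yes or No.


Input string: 'yjkqfa'
Suffix to check: 'fa'
Last 2 characters of input: 'fa'
Match: True
Result: Yes


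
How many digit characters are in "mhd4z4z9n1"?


Input string: 'mhd4z4z9n1'
Operation: count digit characters (0-9)
Scan: 'm', 'h', 'd', '4'(digit), 'z', '4'(digit), 'z', '9'(digit), 'n', '1'(digit)
Digits found: 4
Result: 4


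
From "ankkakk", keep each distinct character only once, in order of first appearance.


Input: 'ankkakk'
Operation: keep first occurrence of each character
Scan: s[0]='a' new -> keep; s[1]='n' new -> keep; s[2]='k' new -> keep; s[3]='k' seen -> skip; s[4]='a' seen -> skip; s[5]='k' seen -> skip; s[6]='k' seen -> skip
Result: ank


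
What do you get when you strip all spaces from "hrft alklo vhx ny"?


Input string: 'hrft alklo vhx ny'
Operation: remove all spaces
Words: 'hrft', 'alklo', 'vhx', 'ny'
Join without spaces: hrftalklovhxny


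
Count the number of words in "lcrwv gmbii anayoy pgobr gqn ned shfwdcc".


Input string: 'lcrwv gmbii anayoy pgobr gqn ned shfwdcc'
Operation: split by spaces
Words found: 'lcrwv', 'gmbii', 'anayoy', 'pgobr', 'gqn', 'ned', 'shfwdcc'
Word count: 7


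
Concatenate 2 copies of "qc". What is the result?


Input string: 'qc'
Operation: repeat 2 times
Concatenation: 'qc' + 'qc'
Result: qcqc


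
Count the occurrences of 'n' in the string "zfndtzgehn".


Input string: 'zfndtzgehn'
Target character: 'n'
Scan each position: s[2]='n', s[9]='n'
Matches found at indices: 2, 9
Total: 2


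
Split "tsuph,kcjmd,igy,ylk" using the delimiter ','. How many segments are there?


Input string: 'tsuph,kcjmd,igy,ylk'
Delimiter: ','
Split result: 'tsuph', 'kcjmd', 'igy', 'ylk'
Number of parts: 4


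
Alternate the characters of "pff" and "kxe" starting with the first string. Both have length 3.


String 1: 'pff'
String 2: 'kxe'
Operation: alternate characters
Pairs: 'p'+'k', 'f'+'x', 'f'+'e'
Result: pkfxfe


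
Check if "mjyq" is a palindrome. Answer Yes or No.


Input string: 'mjyq'
Reversed: 'qyjm'
Compare pairs: s[0]='m' vs s[3]='q' (mismatch), s[1]='j' vs s[2]='y' (mismatch)
Palindrome: No


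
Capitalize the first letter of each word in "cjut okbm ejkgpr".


Input string: 'cjut okbm ejkgpr'
Operation: capitalize first letter of each word
Word transformations: 'cjut'->'Cjut', 'okbm'->'Okbm', 'ejkgpr'->'Ejkgpr'
Result: Cjut Okbm Ejkgpr


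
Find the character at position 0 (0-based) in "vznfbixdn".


Input string: 'vznfbixdn'
Operation: get character at index 0
Index mapping: s[0]='v'
Result: 'v'


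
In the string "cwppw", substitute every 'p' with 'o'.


Input string: 'cwppw'
Operation: replace 'p' with 'o'
Positions of 'p': 2, 3
After replacement: cwoow


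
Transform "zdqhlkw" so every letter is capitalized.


Input string: 'zdqhlkw'
Operation: convert each letter to uppercase
Mapping: 'z'->'Z', 'd'->'D', 'q'->'Q', 'h'->'H', 'l'->'L', 'k'->'K', 'w'->'W'
Result: ZDQHLKW


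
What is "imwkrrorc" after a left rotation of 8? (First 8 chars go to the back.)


Input: 'imwkrrorc', shift = 8
Operation: split at index 8 and swap parts
Front part s[0:8] = 'imwkrror'
Back part s[8:] = 'c'
Rotated = back + front = 'c' + 'imwkrror'
Result: cimwkrror


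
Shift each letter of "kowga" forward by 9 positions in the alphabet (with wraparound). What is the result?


Input: 'kowga', shift = 9
Operation: for each letter, (position + 9) mod 26
Mapping: 'k'(10+9=19)->'t', 'o'(14+9=23)->'x', 'w'(22+9=31, 31 mod 26=5)->'f', 'g'(6+9=15)->'p', 'a'(0+9=9)->'j'
Result: txfpj


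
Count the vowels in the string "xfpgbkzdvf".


Input string: 'xfpgbkzdvf'
Operation: count vowels (a, e, i, o, u)
Scan: s[0]='x', s[1]='f', s[2]='p', s[3]='g', s[4]='b', s[5]='k', s[6]='z', s[7]='d', s[8]='v', s[9]='f'
Vowels found: 0
Result: 0


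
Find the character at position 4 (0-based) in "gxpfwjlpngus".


Input string: 'gxpfwjlpngus'
Operation: get character at index 4
Index mapping: s[0]='g', s[1]='x', s[2]='p', s[3]='f', s[4]='w'
Result: 'w'


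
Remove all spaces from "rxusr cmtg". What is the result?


Input string: 'rxusr cmtg'
Operation: remove all spaces
Words: 'rxusr', 'cmtg'
Join without spaces: rxusrcmtg


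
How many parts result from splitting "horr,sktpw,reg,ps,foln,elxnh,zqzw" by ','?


Input string: 'horr,sktpw,reg,ps,foln,elxnh,zqzw'
Delimiter: ','
Split result: 'horr', 'sktpw', 'reg', 'ps', 'foln', 'elxnh', 'zqzw'
Number of parts: 7


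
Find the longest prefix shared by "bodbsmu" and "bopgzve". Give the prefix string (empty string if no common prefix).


String 1: 'bodbsmu'
String 2: 'bopgzve'
Compare position by position:
pos 0: 'b' vs 'b' match
pos 1: 'o' vs 'o' match
pos 2: 'd' vs 'p' differ -> stop
Longest common prefix: "bo" (length 2)


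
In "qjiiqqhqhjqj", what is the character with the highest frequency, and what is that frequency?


Input: 'qjiiqqhqhjqj'
Operation: tally each character
Counts: 'h':2, 'i':2, 'j':3, 'q':5
Maximum: 'q' appears 5 times


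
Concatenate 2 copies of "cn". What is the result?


Input string: 'cn'
Operation: repeat 2 times
Concatenation: 'cn' + 'cn'
Result: cncn


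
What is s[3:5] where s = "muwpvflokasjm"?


Input string: 'muwpvflokasjm'
Operation: slice [3:5]
Extract characters: s[3]='p', s[4]='v'
Result: pv


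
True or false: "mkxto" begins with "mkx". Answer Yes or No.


Input string: 'mkxto'
Prefix to check: 'mkx'
First 3 characters of input: 'mkx'
Match: True
Result: Yes


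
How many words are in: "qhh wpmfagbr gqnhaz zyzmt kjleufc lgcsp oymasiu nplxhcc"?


Input string: 'qhh wpmfagbr gqnhaz zyzmt kjleufc lgcsp oymasiu nplxhcc'
Operation: split by spaces
Words found: 'qhh', 'wpmfagbr', 'gqnhaz', 'zyzmt', 'kjleufc', 'lgcsp', 'oymasiu', 'nplxhcc'
Word count: 8


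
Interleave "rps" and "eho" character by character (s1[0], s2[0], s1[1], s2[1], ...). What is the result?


String 1: 'rps'
String 2: 'eho'
Operation: alternate characters
Pairs: 'r'+'e', 'p'+'h', 's'+'o'
Result: rephso


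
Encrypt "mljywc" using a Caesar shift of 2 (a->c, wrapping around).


Input: 'mljywc', shift = 2
Operation: for each letter, (position + 2) mod 26
Mapping: 'm'(12+2=14)->'o', 'l'(11+2=13)->'n', 'j'(9+2=11)->'l', 'y'(24+2=26, 26 mod 26=0)->'a', 'w'(22+2=24)->'y', 'c'(2+2=4)->'e'
Result: onlaye


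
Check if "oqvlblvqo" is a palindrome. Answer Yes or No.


Input string: 'oqvlblvqo'
Reversed: 'oqvlblvqo'
Compare pairs: s[0]='o' vs s[8]='o' (match), s[1]='q' vs s[7]='q' (match), s[2]='v' vs s[6]='v' (match), s[3]='l' vs s[5]='l' (match)
Palindrome: Yes


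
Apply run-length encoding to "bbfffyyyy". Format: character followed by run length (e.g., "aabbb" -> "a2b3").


Input: 'bbfffyyyy'
Operation: identify consecutive runs
Runs: 'bb' -> b2, 'fff' -> f3, 'yyyy' -> y4
Encoded: b2f3y4


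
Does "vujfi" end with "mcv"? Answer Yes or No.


Input string: 'vujfi'
Suffix to check: 'mcv'
Last 3 characters of input: 'jfi'
Match: False
Result: No


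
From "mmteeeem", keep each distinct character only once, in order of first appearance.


Input: 'mmteeeem'
Operation: keep first occurrence of each character
Scan: s[0]='m' new -> keep; s[1]='m' seen -> skip; s[2]='t' new -> keep; s[3]='e' new -> keep; s[4]='e' seen -> skip; s[5]='e' seen -> skip; s[6]='e' seen -> skip; s[7]='m' seen -> skip
Result: mte


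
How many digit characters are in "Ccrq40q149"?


Input string: 'Ccrq40q149'
Operation: count digit characters (0-9)
Scan: 'C', 'c', 'r', 'q', '4'(digit), '0'(digit), 'q', '1'(digit), '4'(digit), '9'(digit)
Digits found: 5
Result: 5


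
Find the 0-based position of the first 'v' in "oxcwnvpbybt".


Input string: 'oxcwnvpbybt'
Target: 'v'
Scanning left to right: s[0]='o', s[1]='x', s[2]='c', s[3]='w', s[4]='n', s[5]='v'
First match at index: 5


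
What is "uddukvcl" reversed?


Input string: 'uddukvcl'
Operation: reverse character order
Original order: 'u' -> 'd' -> 'd' -> 'u' -> 'k' -> 'v' -> 'c' -> 'l'
Reversed order: 'l' -> 'c' -> 'v' -> 'k' -> 'u' -> 'd' -> 'd' -> 'u'
Result: lcvkuddu


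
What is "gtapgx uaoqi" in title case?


Input string: 'gtapgx uaoqi'
Operation: capitalize first letter of each word
Word transformations: 'gtapgx'->'Gtapgx', 'uaoqi'->'Uaoqi'
Result: Gtapgx Uaoqi


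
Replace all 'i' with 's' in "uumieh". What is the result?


Input string: 'uumieh'
Operation: replace 'i' with 's'
Positions of 'i': 3
After replacement: uumseh


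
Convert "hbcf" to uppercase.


Input string: 'hbcf'
Operation: convert each letter to uppercase
Mapping: 'h'->'H', 'b'->'B', 'c'->'C', 'f'->'F'
Result: HBCF


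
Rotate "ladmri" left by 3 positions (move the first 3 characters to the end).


Input: 'ladmri', shift = 3
Operation: split at index 3 and swap parts
Front part s[0:3] = 'lad'
Back part s[3:] = 'mri'
Rotated = back + front = 'mri' + 'lad'
Result: mrilad


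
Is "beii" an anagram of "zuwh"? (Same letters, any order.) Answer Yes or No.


String 1: 'zuwh' -> sorted: 'huwz'
String 2: 'beii' -> sorted: 'beii'
Compare sorted forms: 'huwz' != 'beii'
Anagram: No


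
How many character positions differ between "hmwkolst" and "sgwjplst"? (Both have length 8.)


String 1: 'hmwkolst'
String 2: 'sgwjplst'
Compare each position: pos 0: 'h'!='s', pos 1: 'm'!='g', pos 2: 'w'=='w', pos 3: 'k'!='j', pos 4: 'o'!='p', pos 5: 'l'=='l', pos 6: 's'=='s', pos 7: 't'=='t'
Differing positions: 4
Hamming distance: 4


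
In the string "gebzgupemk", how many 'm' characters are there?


Input string: 'gebzgupemk'
Target character: 'm'
Scan each position: s[8]='m'
Matches found at indices: 8
Total: 1


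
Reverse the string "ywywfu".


Input string: 'ywywfu'
Operation: reverse character order
Original order: 'y' -> 'w' -> 'y' -> 'w' -> 'f' -> 'u'
Reversed order: 'u' -> 'f' -> 'w' -> 'y' -> 'w' -> 'y'
Result: ufwywy


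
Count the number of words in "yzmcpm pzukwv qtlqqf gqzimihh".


Input string: 'yzmcpm pzukwv qtlqqf gqzimihh'
Operation: split by spaces
Words found: 'yzmcpm', 'pzukwv', 'qtlqqf', 'gqzimihh'
Word count: 4


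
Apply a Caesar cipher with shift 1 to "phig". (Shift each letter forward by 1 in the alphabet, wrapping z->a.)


Input: 'phig', shift = 1
Operation: for each letter, (position + 1) mod 26
Mapping: 'p'(15+1=16)->'q', 'h'(7+1=8)->'i', 'i'(8+1=9)->'j', 'g'(6+1=7)->'h'
Result: qijh


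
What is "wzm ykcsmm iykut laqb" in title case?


Input string: 'wzm ykcsmm iykut laqb'
Operation: capitalize first letter of each word
Word transformations: 'wzm'->'Wzm', 'ykcsmm'->'Ykcsmm', 'iykut'->'Iykut', 'laqb'->'Laqb'
Result: Wzm Ykcsmm Iykut Laqb


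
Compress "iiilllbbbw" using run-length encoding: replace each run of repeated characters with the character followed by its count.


Input: 'iiilllbbbw'
Operation: identify consecutive runs
Runs: 'iii' -> i3, 'lll' -> l3, 'bbb' -> b3, 'w' -> w1
Encoded: i3l3b3w1


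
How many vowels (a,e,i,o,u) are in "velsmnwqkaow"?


Input string: 'velsmnwqkaow'
Operation: count vowels (a, e, i, o, u)
Scan: s[0]='v', s[1]='e' (vowel), s[2]='l', s[3]='s', s[4]='m', s[5]='n', s[6]='w', s[7]='q', s[8]='k', s[9]='a' (vowel), s[10]='o' (vowel), s[11]='w'
Vowels found: 3
Result: 3


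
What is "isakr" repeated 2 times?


Input string: 'isakr'
Operation: repeat 2 times
Concatenation: 'isakr' + 'isakr'
Result: isakrisakr


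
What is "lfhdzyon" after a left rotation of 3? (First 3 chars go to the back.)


Input: 'lfhdzyon', shift = 3
Operation: split at index 3 and swap parts
Front part s[0:3] = 'lfh'
Back part s[3:] = 'dzyon'
Rotated = back + front = 'dzyon' + 'lfh'
Result: dzyonlfh


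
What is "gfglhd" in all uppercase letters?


Input string: 'gfglhd'
Operation: convert each letter to uppercase
Mapping: 'g'->'G', 'f'->'F', 'g'->'G', 'l'->'L', 'h'->'H', 'd'->'D'
Result: GFGLHD


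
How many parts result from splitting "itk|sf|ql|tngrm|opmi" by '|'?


Input string: 'itk|sf|ql|tngrm|opmi'
Delimiter: '|'
Split result: 'itk', 'sf', 'ql', 'tngrm', 'opmi'
Number of parts: 5


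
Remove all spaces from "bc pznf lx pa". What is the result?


Input string: 'bc pznf lx pa'
Operation: remove all spaces
Words: 'bc', 'pznf', 'lx', 'pa'
Join without spaces: bcpznflxpa


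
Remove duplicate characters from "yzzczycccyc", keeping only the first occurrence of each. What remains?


Input: 'yzzczycccyc'
Operation: keep first occurrence of each character
Scan: s[0]='y' new -> keep; s[1]='z' new -> keep; s[2]='z' seen -> skip; s[3]='c' new -> keep; s[4]='z' seen -> skip; s[5]='y' seen -> skip; s[6]='c' seen -> skip; s[7]='c' seen -> skip; s[8]='c' seen -> skip; s[9]='y' seen -> skip; s[10]='c' seen -> skip
Result: yzc


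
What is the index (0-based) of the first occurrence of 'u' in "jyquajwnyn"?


Input string: 'jyquajwnyn'
Target: 'u'
Scanning left to right: s[0]='j', s[1]='y', s[2]='q', s[3]='u'
First match at index: 3


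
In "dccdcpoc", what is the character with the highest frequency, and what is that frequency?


Input: 'dccdcpoc'
Operation: tally each character
Counts: 'c':4, 'd':2, 'o':1, 'p':1
Maximum: 'c' appears 4 times


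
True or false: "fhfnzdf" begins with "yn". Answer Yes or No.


Input string: 'fhfnzdf'
Prefix to check: 'yn'
First 2 characters of input: 'fh'
Match: False
Result: No


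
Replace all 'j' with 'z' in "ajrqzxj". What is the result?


Input string: 'ajrqzxj'
Operation: replace 'j' with 'z'
Positions of 'j': 1, 6
After replacement: azrqzxz


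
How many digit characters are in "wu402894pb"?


Input string: 'wu402894pb'
Operation: count digit characters (0-9)
Scan: 'w', 'u', '4'(digit), '0'(digit), '2'(digit), '8'(digit), '9'(digit), '4'(digit), 'p', 'b'
Digits found: 6
Result: 6
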